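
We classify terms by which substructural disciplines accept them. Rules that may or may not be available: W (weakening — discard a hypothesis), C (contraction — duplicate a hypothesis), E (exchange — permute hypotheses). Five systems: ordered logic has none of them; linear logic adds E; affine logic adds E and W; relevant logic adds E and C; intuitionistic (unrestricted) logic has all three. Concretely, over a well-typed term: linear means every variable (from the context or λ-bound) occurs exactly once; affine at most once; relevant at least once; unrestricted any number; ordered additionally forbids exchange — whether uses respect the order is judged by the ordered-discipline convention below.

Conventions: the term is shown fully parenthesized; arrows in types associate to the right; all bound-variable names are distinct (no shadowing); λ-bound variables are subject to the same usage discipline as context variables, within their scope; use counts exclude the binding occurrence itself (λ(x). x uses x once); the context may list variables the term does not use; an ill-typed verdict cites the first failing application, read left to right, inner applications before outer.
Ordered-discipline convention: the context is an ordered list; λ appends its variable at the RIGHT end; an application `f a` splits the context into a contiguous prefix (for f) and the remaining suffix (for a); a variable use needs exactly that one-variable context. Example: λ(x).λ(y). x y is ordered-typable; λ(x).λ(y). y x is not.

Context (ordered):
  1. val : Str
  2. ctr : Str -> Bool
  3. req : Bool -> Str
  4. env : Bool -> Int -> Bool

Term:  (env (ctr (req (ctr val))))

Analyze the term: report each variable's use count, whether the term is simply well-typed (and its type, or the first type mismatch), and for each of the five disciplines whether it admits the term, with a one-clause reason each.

counts: val: 1×; ctr: 2×; req: 1×; env: 1×
left-to-right use order: env, ctr, req, ctr, val
typing: well-typed at Int -> Bool
ordered: ✗, needs contraction — ctr ×2
linear: ✗, needs contraction — ctr ×2
affine: ✗, needs contraction — ctr ×2
relevant: ✓, every one of val, ctr, req, env appears
unrestricted: ✓, well-typed at Int -> Bool; no restrictions here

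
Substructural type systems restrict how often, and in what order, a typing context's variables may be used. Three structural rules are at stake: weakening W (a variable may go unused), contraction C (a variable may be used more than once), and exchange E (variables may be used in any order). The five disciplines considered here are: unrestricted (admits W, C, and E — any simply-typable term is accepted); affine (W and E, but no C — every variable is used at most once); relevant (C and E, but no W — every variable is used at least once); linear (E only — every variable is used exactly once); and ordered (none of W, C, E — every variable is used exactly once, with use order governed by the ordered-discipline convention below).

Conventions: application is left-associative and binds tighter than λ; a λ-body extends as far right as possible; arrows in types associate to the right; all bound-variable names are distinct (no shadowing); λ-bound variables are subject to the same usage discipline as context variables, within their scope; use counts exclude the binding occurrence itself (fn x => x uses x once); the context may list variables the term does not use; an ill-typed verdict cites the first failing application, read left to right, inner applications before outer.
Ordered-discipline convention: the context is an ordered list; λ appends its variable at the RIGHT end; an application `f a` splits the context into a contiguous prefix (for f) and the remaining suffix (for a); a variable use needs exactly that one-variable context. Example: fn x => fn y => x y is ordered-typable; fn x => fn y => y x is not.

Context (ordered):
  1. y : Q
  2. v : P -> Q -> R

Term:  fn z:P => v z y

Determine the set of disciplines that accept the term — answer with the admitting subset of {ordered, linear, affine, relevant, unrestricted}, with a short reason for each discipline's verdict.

accepted by: linear, affine, relevant, unrestricted
counts: y ×1, v ×1, z (bound) ×1
order of uses: v, z, y
typing: well-typed at P -> R
ordered: ✗, no contiguous prefix/suffix split fits v, z, y
linear: ✓, exactly-once usage across y, v, z
affine: ✓, no duplicate uses among y, v, z
relevant: ✓, at least one use each (y, v, z)
unrestricted: ✓, well-typed at P -> R; no restrictions here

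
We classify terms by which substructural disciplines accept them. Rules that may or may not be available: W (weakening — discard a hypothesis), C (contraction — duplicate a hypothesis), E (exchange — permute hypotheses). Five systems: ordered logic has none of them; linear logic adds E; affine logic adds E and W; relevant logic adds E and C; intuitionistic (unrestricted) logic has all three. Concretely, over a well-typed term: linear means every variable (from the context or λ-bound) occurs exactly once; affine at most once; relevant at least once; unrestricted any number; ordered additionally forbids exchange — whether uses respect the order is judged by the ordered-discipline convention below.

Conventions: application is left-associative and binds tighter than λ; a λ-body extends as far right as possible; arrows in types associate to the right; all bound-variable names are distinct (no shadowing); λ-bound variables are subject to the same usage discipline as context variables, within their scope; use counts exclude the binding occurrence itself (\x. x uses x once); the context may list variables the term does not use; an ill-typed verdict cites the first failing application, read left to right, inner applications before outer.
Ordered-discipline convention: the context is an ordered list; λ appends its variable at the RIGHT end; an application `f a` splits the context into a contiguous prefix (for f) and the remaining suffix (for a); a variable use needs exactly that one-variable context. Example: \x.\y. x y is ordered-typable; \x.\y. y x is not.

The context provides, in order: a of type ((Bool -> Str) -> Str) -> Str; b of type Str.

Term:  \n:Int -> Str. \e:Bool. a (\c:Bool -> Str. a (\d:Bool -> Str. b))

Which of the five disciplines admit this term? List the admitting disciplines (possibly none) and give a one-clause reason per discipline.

admitting disciplines: unrestricted
usage: a=2, b=1, n (bound)=0, e (bound)=0, c (bound)=0, d (bound)=0
left-to-right use order: a, a, b
typing: the term checks, with type (Int -> Str) -> Bool -> Str
ordered: ✗ — needs contraction — a ×2; unused: n, e, c, d — weakening required
linear: ✗ — needs contraction — a ×2; unused: n, e, c, d — weakening required
affine: ✗ — needs contraction — a ×2
relevant: ✗ — unused: n, e, c, d — weakening required
unrestricted: ✓ — typability at (Int -> Str) -> Bool -> Str is all that's needed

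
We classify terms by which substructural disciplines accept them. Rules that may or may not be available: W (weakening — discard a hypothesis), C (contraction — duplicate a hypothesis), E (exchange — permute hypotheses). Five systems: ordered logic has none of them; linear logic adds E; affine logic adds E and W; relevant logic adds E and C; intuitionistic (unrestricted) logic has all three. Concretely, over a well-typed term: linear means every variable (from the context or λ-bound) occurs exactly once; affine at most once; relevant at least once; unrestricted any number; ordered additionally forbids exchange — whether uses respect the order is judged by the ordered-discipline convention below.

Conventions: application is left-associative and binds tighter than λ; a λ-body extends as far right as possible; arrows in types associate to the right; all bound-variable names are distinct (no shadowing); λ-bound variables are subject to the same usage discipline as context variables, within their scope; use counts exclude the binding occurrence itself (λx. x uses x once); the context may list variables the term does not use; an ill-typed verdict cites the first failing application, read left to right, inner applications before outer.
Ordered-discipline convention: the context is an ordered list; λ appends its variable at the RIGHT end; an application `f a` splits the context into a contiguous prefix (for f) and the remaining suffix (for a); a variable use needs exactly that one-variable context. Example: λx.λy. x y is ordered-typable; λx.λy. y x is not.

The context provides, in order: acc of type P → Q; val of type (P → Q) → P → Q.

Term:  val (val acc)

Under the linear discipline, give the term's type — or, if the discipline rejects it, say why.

not well-typed under linear — uses contraction: val ×2
variable uses: acc: 1; val: 2
left-to-right use order: val, val, acc
typing: ✓ — P → Q
across the five disciplines: ordered ✗; linear ✗; affine ✗; relevant ✓; unrestricted ✓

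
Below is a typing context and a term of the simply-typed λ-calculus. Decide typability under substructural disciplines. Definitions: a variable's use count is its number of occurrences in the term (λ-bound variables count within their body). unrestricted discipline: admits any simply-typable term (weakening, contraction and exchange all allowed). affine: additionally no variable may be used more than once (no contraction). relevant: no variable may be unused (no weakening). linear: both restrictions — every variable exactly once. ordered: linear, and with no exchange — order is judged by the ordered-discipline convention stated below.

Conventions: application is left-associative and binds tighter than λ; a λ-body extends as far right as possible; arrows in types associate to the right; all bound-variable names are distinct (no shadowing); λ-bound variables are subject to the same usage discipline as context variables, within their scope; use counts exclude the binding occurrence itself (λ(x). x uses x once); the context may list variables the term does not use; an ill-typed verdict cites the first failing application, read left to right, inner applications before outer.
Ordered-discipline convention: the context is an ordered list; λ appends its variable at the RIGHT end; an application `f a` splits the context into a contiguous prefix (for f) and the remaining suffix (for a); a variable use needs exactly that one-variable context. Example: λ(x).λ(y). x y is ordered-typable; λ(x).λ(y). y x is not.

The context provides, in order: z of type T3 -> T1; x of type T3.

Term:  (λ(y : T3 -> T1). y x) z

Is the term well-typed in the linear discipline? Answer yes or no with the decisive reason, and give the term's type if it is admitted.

yes — z, x, y: one use apiece; term : T1
usage: z: 1, x: 1, y (λ-bound): 1
order of uses: y, x, z
typing: ✓ — T1
summary: ordered ✗; linear ✓; affine ✓; relevant ✓; unrestricted ✓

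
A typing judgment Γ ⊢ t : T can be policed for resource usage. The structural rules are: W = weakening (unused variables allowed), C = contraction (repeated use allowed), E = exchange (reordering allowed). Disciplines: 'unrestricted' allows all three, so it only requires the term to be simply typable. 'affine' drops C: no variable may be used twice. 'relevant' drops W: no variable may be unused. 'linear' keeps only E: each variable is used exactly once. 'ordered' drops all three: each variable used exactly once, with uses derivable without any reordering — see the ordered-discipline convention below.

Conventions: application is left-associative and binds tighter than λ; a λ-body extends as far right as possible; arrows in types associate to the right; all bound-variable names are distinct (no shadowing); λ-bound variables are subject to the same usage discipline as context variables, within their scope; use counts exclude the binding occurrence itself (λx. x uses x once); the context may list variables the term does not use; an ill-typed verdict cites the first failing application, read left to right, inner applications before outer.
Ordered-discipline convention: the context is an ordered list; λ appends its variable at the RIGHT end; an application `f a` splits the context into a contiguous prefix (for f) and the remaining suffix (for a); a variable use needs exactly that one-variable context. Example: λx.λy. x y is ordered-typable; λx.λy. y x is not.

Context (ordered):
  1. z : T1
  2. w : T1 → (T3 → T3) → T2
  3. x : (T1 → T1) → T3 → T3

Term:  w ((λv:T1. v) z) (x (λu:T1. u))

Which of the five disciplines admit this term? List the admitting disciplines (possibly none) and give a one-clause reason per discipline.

admitting disciplines: linear, affine, relevant, unrestricted
variable uses: z ×1; w ×1; x ×1; v [bound] ×1; u [bound] ×1
use order (left to right): w, v, z, x, u
typing: ✓ — T2
ordered ✗ (use order w, v, z, x, u needs exchange)
linear ✓ (each of z, w, x, v, u used exactly once)
affine ✓ (none of z, w, x, v, u used more than once)
relevant ✓ (none of z, w, x, v, u goes unused)
unrestricted ✓ (type-checks (T2) and nothing is barred)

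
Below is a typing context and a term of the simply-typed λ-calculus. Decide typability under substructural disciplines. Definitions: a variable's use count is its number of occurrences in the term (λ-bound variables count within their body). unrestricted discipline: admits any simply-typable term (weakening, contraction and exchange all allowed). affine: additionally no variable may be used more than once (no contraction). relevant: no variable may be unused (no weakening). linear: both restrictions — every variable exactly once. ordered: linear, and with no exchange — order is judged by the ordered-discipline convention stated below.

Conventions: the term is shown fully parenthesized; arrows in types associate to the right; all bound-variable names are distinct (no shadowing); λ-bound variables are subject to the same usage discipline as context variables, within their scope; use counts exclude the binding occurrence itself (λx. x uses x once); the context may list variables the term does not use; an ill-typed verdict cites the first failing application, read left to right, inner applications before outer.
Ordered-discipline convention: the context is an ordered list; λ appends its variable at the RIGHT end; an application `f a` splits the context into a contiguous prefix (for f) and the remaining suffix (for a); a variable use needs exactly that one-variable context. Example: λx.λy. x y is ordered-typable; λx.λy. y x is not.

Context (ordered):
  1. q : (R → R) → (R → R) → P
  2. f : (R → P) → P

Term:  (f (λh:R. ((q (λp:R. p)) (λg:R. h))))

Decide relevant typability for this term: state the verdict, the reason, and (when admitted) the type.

no — g left unused
use counts: q=1; f=1; h [bound]=1; p [bound]=1; g [bound]=0
use order (left to right): f, q, p, h
typing: the term checks, with type P
all disciplines: ordered ✗, linear ✗, affine ✓, relevant ✗, unrestricted ✓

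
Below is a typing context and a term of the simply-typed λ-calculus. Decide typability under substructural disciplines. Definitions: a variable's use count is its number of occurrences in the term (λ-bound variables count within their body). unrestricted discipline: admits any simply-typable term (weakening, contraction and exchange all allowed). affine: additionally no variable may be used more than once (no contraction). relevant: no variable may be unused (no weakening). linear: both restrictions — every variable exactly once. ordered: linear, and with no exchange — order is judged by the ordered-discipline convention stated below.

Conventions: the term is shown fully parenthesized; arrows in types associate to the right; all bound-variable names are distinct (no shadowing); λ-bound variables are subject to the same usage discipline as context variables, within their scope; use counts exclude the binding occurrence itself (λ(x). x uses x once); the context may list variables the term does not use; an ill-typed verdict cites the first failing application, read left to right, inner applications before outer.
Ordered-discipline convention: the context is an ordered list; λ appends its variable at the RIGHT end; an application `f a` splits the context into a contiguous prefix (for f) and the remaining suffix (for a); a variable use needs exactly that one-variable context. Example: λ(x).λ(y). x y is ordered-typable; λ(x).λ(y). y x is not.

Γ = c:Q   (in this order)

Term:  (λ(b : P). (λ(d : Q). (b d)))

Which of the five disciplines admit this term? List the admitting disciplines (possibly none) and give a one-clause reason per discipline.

accepted by: none
use counts: c ×0, b [bound] ×1, d [bound] ×1
left-to-right use order: b, d
typing: ill-typed: non-arrow in function slot: P
ordered: ✗ — fails simple typing
linear: ✗ — a type mismatch blocks all five
affine: ✗ — the type mismatch rejects it
relevant: ✗ — not simply typable
unrestricted: ✗ — fails simple typing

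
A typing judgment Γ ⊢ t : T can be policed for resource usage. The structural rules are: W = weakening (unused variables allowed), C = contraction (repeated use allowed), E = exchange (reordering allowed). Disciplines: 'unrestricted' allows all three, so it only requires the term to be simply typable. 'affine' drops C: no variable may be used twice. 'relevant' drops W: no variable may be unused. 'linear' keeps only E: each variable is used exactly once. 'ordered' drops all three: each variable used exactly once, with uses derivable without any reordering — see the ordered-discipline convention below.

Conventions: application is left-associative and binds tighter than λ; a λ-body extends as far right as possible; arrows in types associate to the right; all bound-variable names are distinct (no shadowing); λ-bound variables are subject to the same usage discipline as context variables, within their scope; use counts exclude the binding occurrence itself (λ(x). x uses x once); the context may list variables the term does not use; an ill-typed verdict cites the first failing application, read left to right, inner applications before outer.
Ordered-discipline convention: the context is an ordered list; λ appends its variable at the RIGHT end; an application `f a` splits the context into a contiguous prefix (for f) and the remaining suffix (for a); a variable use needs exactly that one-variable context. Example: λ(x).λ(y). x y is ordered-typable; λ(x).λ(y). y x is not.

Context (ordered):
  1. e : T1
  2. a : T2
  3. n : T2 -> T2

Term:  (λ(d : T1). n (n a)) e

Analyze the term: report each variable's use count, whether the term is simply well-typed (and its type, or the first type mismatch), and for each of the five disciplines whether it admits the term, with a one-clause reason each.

use counts: e: 1; a: 1; n: 2; d (bound): 0
uses in reading order: n, n, a, e
typing: the term checks, with type T2
ordered: ✗ — n ×2 used more than once (contraction); needs weakening: d unused
linear: ✗ — n ×2 used more than once (contraction); needs weakening: d unused
affine: ✗ — n ×2 used more than once (contraction)
relevant: ✗ — needs weakening: d unused
unrestricted: ✓ — typability at T2 is all that's needed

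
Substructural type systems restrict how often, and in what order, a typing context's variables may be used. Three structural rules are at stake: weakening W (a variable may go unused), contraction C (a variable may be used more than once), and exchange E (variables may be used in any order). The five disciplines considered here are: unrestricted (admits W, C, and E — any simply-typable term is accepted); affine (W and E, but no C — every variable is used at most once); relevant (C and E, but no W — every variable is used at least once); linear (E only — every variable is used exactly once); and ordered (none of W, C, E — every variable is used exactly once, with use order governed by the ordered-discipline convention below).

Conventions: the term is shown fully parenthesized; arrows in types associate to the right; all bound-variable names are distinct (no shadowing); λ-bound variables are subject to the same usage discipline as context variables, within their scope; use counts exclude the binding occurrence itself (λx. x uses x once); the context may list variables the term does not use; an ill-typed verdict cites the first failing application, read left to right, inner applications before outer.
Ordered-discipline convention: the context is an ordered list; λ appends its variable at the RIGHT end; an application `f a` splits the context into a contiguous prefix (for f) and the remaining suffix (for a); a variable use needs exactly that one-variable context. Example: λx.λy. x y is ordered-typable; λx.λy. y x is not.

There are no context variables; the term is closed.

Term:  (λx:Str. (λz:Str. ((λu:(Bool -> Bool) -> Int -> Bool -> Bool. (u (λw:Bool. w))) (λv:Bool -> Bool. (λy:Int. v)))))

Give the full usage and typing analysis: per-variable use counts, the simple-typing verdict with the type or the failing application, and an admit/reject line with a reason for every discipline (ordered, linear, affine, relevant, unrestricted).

counts: x [bound] ×0, z [bound] ×0, u [bound] ×1, w [bound] ×1, v [bound] ×1, y [bound] ×0
left-to-right use order: u, w, v
typing: ✓ — Str -> Str -> Int -> Bool -> Bool
ordered: ✗, x, z, y never used (weakening)
linear: ✗, x, z, y never used (weakening)
affine: ✓, x, z, u, w, v, y: no repeats, contraction unneeded
relevant: ✗, x, z, y never used (weakening)
unrestricted: ✓, simply typable at Str -> Str -> Int -> Bool -> Bool; W, C, E all held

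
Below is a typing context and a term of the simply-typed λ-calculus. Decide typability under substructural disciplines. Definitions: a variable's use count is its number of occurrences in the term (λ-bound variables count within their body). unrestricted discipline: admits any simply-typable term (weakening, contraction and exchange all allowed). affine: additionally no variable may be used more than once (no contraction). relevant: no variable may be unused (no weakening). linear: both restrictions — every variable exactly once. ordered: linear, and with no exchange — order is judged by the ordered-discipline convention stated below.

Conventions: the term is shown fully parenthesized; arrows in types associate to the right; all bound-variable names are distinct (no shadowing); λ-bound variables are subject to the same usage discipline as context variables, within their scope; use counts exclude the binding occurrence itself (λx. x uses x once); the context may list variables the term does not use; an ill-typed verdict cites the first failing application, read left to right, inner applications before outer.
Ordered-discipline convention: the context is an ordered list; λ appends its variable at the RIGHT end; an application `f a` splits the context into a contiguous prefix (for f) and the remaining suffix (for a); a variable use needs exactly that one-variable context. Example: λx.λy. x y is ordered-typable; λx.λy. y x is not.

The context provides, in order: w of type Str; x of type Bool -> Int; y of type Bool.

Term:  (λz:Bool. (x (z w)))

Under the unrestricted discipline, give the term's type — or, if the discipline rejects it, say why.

not well-typed under unrestricted — fails simple typing
variable uses: w: 1, x: 1, y: 0, z (λ-bound): 1
order of uses: x, z, w
typing: ill-typed: non-function type Bool applied to an argument
across the five disciplines: ordered ✗, linear ✗, affine ✗, relevant ✗, unrestricted ✗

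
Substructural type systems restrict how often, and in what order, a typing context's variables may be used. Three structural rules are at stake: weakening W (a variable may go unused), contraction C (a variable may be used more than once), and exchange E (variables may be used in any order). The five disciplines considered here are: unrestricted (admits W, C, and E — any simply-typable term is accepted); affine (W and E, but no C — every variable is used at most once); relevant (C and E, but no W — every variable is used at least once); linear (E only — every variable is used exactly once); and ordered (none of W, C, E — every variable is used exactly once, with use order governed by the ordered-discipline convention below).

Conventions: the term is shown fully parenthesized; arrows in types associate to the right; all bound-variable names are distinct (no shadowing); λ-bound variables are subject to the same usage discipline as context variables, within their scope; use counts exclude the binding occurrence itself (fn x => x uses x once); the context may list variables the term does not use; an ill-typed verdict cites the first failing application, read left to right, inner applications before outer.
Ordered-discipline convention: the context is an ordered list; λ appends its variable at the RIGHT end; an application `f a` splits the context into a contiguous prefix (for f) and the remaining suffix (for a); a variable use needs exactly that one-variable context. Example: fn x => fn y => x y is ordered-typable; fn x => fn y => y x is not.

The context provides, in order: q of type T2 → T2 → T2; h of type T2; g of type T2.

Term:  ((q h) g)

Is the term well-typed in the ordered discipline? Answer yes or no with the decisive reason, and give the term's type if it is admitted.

yes — q, h, g once each; derivable with no W/C/E; term : T2
use counts: q: 1×; h: 1×; g: 1×
use order (left to right): q, h, g
typing: well-typed at T2
summary: ordered ✓, linear ✓, affine ✓, relevant ✓, unrestricted ✓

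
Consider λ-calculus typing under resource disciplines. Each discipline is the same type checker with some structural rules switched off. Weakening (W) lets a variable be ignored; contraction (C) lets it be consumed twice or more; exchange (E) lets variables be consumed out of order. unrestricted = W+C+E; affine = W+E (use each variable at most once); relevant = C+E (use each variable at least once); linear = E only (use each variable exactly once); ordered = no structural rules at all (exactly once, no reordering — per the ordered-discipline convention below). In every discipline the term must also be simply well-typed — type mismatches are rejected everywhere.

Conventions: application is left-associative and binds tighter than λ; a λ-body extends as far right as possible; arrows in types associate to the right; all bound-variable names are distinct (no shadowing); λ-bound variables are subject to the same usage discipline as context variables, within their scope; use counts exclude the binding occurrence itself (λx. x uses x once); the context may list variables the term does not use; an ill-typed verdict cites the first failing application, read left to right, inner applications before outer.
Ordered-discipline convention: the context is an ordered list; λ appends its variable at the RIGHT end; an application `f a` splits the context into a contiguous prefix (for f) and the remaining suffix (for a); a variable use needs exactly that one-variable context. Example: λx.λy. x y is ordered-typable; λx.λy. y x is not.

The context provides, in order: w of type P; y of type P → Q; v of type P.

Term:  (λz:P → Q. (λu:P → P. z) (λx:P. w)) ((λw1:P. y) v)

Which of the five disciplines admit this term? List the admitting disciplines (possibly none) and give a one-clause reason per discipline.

admitted by: affine, unrestricted
counts: w: 1×, y: 1×, v: 1×, z (bound): 1×, u (bound): 0×, x (bound): 0×, w1 (bound): 0×
left-to-right use order: z, w, y, v
typing: well-typed — term : P → Q
ordered ✗ (u, x, w1 left unused)
linear ✗ (u, x, w1 left unused)
affine ✓ (no duplicate uses among w, y, v, z, u, x, w1)
relevant ✗ (u, x, w1 left unused)
unrestricted ✓ (well-typed at P → Q; no restrictions here)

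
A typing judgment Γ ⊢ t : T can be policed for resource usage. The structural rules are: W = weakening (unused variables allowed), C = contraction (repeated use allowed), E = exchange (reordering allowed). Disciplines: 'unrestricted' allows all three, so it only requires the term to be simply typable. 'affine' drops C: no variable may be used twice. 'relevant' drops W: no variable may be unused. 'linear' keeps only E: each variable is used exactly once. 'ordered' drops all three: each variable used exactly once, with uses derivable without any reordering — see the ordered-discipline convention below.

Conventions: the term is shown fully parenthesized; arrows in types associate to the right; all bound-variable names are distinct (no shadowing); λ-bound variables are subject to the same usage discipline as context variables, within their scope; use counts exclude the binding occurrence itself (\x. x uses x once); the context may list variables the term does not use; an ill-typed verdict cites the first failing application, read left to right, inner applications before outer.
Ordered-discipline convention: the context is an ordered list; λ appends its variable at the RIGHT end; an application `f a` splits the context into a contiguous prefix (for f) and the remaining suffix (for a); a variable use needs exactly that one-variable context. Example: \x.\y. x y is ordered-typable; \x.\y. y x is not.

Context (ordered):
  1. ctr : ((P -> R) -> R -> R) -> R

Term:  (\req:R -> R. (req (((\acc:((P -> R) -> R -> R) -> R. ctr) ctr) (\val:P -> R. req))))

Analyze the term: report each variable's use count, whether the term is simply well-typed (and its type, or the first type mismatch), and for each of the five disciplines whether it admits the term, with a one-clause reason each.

variable uses: ctr ×2; req (bound) ×2; acc (bound) ×0; val (bound) ×0
order of uses: req, ctr, ctr, req
typing: well-typed — term : (R -> R) -> R
ordered ✗ (needs contraction — ctr ×2, req ×2; acc, val never used (weakening))
linear ✗ (needs contraction — ctr ×2, req ×2; acc, val never used (weakening))
affine ✗ (needs contraction — ctr ×2, req ×2)
relevant ✗ (acc, val never used (weakening))
unrestricted ✓ (typability at (R -> R) -> R is all that's needed)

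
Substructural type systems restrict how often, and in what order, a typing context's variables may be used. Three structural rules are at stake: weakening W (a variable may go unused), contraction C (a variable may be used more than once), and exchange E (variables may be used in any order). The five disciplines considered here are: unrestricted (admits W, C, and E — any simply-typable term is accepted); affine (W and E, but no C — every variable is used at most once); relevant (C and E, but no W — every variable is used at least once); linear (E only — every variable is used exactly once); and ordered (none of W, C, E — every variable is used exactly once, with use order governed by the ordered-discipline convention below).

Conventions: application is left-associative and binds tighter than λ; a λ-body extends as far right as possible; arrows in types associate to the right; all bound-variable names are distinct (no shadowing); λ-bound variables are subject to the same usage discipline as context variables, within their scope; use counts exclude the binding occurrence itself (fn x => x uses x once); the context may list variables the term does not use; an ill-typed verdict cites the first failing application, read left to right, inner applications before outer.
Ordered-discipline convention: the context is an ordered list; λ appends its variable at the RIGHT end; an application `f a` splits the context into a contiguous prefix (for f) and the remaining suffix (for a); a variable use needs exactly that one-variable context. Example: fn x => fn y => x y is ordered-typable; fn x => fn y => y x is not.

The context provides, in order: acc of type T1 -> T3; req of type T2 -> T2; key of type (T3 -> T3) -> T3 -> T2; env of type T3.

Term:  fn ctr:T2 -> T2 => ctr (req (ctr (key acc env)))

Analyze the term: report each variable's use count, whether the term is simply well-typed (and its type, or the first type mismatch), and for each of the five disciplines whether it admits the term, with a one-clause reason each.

variable uses: acc=1, req=1, key=1, env=1, ctr [bound]=2
use order (left to right): ctr, req, ctr, key, acc, env
typing: ill-typed: an application expects T3 -> T3 but receives T1 -> T3
ordered: ✗ — the type mismatch rejects it
linear: ✗ — not simply typable
affine: ✗ — fails simple typing
relevant: ✗ — a type mismatch blocks all five
unrestricted: ✗ — the type mismatch rejects it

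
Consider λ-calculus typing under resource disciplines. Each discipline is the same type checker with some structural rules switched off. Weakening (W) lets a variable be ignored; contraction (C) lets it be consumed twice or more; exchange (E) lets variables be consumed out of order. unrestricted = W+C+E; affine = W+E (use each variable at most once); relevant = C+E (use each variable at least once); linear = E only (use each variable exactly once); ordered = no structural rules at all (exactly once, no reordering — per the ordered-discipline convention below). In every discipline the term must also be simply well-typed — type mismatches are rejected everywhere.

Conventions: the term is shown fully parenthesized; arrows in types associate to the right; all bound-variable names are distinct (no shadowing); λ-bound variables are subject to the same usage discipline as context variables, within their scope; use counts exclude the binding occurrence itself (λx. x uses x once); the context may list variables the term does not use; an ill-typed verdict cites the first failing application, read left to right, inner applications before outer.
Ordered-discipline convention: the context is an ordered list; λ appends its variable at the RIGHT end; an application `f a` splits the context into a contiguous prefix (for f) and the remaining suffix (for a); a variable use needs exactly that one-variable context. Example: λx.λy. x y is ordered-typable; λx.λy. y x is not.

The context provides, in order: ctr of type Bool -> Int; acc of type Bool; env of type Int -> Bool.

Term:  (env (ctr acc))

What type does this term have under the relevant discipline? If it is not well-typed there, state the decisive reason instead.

term : Bool
use counts: ctr: 1×; acc: 1×; env: 1×
uses in reading order: env, ctr, acc
typing: well-typed at Bool
all disciplines: ordered ✗ | linear ✓ | affine ✓ | relevant ✓ | unrestricted ✓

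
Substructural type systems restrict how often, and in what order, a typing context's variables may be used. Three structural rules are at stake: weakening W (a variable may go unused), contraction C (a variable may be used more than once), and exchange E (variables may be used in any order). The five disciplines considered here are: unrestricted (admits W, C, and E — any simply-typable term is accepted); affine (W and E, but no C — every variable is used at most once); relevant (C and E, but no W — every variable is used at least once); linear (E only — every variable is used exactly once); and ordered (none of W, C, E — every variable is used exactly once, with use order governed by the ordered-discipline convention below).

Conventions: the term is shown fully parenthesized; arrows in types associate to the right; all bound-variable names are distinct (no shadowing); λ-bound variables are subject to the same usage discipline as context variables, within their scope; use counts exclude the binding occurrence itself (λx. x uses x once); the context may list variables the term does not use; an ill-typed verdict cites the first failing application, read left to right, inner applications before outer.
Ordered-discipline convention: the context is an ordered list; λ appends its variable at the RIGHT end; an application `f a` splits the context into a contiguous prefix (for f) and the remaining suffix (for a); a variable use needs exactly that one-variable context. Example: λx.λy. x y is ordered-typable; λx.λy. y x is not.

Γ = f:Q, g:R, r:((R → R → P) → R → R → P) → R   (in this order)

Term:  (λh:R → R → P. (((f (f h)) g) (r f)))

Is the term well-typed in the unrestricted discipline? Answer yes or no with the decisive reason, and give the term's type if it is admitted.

no — fails simple typing
usage: f ×3, g ×1, r ×1, h (bound) ×1
order of uses: f, f, h, g, r, f
typing: ill-typed: non-arrow in function slot: Q
across the five disciplines: ordered ✗; linear ✗; affine ✗; relevant ✗; unrestricted ✗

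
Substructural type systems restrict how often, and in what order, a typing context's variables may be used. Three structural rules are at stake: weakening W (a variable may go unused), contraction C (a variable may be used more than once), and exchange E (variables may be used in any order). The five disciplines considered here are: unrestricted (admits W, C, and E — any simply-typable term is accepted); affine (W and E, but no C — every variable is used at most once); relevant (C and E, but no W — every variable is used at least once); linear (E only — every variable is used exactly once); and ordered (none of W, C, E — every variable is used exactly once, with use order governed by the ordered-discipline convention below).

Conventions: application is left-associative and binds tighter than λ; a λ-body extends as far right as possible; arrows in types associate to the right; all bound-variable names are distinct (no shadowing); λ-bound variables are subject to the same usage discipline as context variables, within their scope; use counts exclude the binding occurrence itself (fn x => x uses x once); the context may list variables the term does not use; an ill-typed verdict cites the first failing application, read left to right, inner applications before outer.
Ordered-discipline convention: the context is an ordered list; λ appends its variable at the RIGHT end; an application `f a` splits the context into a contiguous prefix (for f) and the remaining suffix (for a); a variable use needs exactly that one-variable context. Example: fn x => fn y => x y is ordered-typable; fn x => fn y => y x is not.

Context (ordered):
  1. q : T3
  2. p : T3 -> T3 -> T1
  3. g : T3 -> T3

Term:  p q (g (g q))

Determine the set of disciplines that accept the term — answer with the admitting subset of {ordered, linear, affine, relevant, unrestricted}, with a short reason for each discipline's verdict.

admitting disciplines: relevant, unrestricted
usage: q: 2×; p: 1×; g: 2×
uses in reading order: p, q, g, g, q
typing: ✓ — T1
ordered: ✗, repeated use of q ×2, g ×2
linear: ✗, repeated use of q ×2, g ×2
affine: ✗, repeated use of q ×2, g ×2
relevant: ✓, q, p, g: all used, weakening unneeded
unrestricted: ✓, type-checks (T1) and nothing is barred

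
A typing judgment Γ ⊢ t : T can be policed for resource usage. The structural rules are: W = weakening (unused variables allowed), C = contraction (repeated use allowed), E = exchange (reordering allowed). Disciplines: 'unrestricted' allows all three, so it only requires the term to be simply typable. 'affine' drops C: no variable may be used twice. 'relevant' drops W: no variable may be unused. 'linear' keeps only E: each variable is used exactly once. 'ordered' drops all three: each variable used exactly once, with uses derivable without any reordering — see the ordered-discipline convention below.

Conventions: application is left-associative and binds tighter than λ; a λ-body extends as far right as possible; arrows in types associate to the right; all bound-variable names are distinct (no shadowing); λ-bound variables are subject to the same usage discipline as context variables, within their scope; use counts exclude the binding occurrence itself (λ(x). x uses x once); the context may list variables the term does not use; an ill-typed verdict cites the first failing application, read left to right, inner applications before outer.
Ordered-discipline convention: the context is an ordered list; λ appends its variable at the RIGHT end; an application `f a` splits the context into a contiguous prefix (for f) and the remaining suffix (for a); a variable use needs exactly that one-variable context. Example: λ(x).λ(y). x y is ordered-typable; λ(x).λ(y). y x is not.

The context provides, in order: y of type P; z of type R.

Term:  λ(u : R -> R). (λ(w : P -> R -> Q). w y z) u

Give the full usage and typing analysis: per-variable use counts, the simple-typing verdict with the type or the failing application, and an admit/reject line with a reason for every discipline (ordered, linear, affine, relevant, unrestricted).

use counts: y: 1, z: 1, u [bound]: 1, w [bound]: 1
uses in reading order: w, y, z, u
typing: ill-typed: a function awaiting P -> R -> Q gets R -> R
ordered: ✗, a type mismatch blocks all five
linear: ✗, the type mismatch rejects it
affine: ✗, not simply typable
relevant: ✗, fails simple typing
unrestricted: ✗, a type mismatch blocks all five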